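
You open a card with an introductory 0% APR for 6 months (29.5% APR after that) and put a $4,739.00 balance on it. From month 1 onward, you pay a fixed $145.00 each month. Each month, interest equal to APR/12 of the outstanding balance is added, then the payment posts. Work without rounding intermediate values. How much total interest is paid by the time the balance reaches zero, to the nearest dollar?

$2,501

Promo months 1–6 at r₀ = 0%/12 = 0; months 7+ at r₁ = 29.5%/12 = 0.0245833.
After month 6 (no interest yet): B = $4,739.00 − 6·$145.00 = $3,869.00.
Then at r₁ with $145.00/mo: n₂ = −ln(1 − r₁·B/P)/ln(1+r₁) ≈ 43.93 → 44 more payments.
Total paid = 49·$145.00 + $135.48 = $7,240.48; interest = $7,240.48 − $4,739.00 = $2,501.48.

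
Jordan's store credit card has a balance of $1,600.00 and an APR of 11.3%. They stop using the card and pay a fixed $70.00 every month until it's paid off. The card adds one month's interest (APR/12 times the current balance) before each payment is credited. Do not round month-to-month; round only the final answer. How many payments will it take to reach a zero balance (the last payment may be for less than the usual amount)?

26 months

Monthly rate r = 11.3%/12 = 0.941667% = 0.00941667.
Recurrence: B ← B·(1+r) − $70.00.
Month 1: interest $15.07; balance after payment $1,545.07.
Month 2: interest $14.55; balance after payment $1,489.62.
Closed form: n = −ln(1 − rB₀/P)/ln(1+r) = −ln(0.78476)/ln(1.00942) ≈ 25.860, so the balance reaches zero during payment 26.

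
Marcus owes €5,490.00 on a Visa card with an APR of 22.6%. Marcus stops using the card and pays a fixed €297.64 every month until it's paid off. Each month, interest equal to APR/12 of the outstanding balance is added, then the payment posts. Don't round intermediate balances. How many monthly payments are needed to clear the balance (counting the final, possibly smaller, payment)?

Monthly rate r = 22.6%/12 = 1.88333% = 0.0188333.
Recurrence: B ← B·(1+r) − €297.64.
Month 1: interest €103.39; balance after payment €5,295.76.
Month 2: interest €99.74; balance after payment €5,097.85.
Closed form: n = −ln(1 − rB₀/P)/ln(1+r) = −ln(0.65262)/ln(1.01883) ≈ 22.873, so the balance reaches zero during payment 23.

23 payments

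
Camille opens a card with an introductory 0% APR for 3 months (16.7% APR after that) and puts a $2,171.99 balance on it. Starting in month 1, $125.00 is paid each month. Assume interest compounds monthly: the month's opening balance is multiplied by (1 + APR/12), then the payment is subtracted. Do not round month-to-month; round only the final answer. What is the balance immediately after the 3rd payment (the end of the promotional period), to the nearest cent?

$1,796.99

Promo months 1–3 at r₀ = 0%/12 = 0; months 4+ at r₁ = 16.7%/12 = 0.0139167.
After month 3 (no interest yet): B = $2,171.99 − 3·$125.00 = $1,796.99.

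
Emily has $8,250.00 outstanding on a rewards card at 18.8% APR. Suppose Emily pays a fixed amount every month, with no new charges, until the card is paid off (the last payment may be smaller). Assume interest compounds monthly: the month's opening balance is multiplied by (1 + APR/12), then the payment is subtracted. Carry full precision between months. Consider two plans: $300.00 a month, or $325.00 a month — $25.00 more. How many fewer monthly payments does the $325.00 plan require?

Monthly rate r = 18.8%/12 = 1.56667% = 0.0156667.
At $300.00/mo: n = ⌈−ln(1 − rB₀/P)/ln(1+r)⌉ = 37 payments (last $76.76); total interest = total paid − $8,250.00 = $2,626.76.
At $325.00/mo: 33 payments (last $200.05); total interest $2,350.05.
Payments saved = 37 − 33 = 4.

4 fewer payments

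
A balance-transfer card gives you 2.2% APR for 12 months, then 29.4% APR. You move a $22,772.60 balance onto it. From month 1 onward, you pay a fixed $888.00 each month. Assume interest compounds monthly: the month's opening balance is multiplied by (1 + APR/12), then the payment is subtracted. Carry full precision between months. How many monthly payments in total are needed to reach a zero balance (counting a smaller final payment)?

30 payments

Promo months 1–12 at r₀ = 2.2%/12 = 0.00183333; months 13+ at r₁ = 29.4%/12 = 0.0245.
After month 12: iterate B ← B·(1+r₀) − $888.00 for 12 months → $12,514.57.
Then at r₁ with $888.00/mo: n₂ = −ln(1 − r₁·B/P)/ln(1+r₁) ≈ 17.50 → 18 more payments.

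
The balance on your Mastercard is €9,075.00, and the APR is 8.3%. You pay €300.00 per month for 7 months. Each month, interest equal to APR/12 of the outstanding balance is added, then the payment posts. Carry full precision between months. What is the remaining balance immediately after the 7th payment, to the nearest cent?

€7,379.52

Monthly rate r = 8.3%/12 = 0.691667% = 0.00691667.
Each month: B ← B·(1+r) − €300.00.
Month 1: interest €62.77; balance after payment €8,837.77.
Month 2: interest €61.13; balance after payment €8,598.90.
Month 3: interest €59.48; balance after payment €8,358.37.
Month 4: interest €57.81; balance after payment €8,116.18.
Month 5: interest €56.14; balance after payment €7,872.32.
Month 6: interest €54.45; balance after payment €7,626.77.
Month 7: interest €52.75; balance after payment €7,379.52.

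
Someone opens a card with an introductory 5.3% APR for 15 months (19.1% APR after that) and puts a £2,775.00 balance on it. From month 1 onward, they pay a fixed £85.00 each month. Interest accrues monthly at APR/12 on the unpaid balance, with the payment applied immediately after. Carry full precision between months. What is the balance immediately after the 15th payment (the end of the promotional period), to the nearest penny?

£1,649.45

Promo months 1–15 at r₀ = 5.3%/12 = 0.00441667; months 16+ at r₁ = 19.1%/12 = 0.0159167.
After month 15: iterate B ← B·(1+r₀) − £85.00 for 15 months → £1,649.45.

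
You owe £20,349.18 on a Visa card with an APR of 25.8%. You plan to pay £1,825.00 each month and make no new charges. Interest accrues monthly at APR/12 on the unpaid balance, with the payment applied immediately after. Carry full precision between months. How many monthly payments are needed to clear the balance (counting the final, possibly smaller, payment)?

13 months

Monthly rate r = 25.8%/12 = 2.15% = 0.0215.
Recurrence: B ← B·(1+r) − £1,825.00.
Month 1: interest £437.51; balance after payment £18,961.69.
Month 2: interest £407.68; balance after payment £17,544.36.
Closed form: n = −ln(1 − rB₀/P)/ln(1+r) = −ln(0.76027)/ln(1.0215) ≈ 12.885, so the balance reaches zero during payment 13.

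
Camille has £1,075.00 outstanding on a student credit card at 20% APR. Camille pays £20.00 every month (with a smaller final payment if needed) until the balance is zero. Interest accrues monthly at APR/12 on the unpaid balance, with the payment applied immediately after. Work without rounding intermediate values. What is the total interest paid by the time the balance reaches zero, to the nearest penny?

£1,661.69

Monthly rate r = 20%/12 = 1.66667% = 0.0166667.
Payoff takes n = ⌈−ln(1 − rB₀/P)/ln(1+r)⌉ = ⌈136.834⌉ = 137 payments; the last is £16.69.
Total paid = 136·£20.00 + £16.69 = £2,736.69.
Total interest = total paid − principal = £2,736.69 − £1,075.00 = £1,661.69.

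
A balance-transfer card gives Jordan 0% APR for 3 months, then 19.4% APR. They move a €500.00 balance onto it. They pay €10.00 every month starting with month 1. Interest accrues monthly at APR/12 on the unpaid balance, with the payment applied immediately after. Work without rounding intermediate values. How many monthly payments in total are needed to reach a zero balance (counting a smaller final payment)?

Promo months 1–3 at r₀ = 0%/12 = 0; months 4+ at r₁ = 19.4%/12 = 0.0161667.
After month 3 (no interest yet): B = €500.00 − 3·€10.00 = €470.00.
Then at r₁ with €10.00/mo: n₂ = −ln(1 − r₁·B/P)/ln(1+r₁) ≈ 88.94 → 89 more payments.

92 months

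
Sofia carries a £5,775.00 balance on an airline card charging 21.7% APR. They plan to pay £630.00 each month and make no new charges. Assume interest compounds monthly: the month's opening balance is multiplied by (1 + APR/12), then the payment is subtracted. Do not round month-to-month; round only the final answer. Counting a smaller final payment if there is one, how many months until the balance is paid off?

Monthly rate r = 21.7%/12 = 1.80833% = 0.0180833.
Recurrence: B ← B·(1+r) − £630.00.
Month 1: interest £104.43; balance after payment £5,249.43.
Month 2: interest £94.93; balance after payment £4,714.36.
Closed form: n = −ln(1 − rB₀/P)/ln(1+r) = −ln(0.83424)/ln(1.01808) ≈ 10.113, so the balance reaches zero during payment 11.

11 months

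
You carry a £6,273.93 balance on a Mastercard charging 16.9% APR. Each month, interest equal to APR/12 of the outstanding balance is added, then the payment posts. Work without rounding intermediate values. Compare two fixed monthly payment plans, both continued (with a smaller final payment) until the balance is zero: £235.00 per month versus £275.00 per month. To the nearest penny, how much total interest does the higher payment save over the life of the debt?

Monthly rate r = 16.9%/12 = 1.40833% = 0.0140833.
At £235.00/mo: n = ⌈−ln(1 − rB₀/P)/ln(1+r)⌉ = 34 payments (last £169.75); total interest = total paid − £6,273.93 = £1,650.82.
At £275.00/mo: 28 payments (last £196.65); total interest £1,347.72.
Interest saved = £1,650.82 − £1,347.72 = £303.10.

£303.10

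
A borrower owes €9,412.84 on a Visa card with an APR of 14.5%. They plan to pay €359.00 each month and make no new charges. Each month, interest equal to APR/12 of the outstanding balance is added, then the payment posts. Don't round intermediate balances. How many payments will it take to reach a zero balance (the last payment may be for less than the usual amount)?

Monthly rate r = 14.5%/12 = 1.20833% = 0.0120833.
Recurrence: B ← B·(1+r) − €359.00.
Month 1: interest €113.74; balance after payment €9,167.58.
Month 2: interest €110.77; balance after payment €8,919.35.
Closed form: n = −ln(1 − rB₀/P)/ln(1+r) = −ln(0.68318)/ln(1.01208) ≈ 31.721, so the balance reaches zero during payment 32.

32 payments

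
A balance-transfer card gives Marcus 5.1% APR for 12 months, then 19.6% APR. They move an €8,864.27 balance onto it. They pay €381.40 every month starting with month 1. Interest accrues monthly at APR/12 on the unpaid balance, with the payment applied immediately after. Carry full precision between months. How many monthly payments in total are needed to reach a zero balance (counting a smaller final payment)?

26 months

Promo months 1–12 at r₀ = 5.1%/12 = 0.00425; months 13+ at r₁ = 19.6%/12 = 0.0163333.
After month 12: iterate B ← B·(1+r₀) − €381.40 for 12 months → €4,641.75.
Then at r₁ with €381.40/mo: n₂ = −ln(1 − r₁·B/P)/ln(1+r₁) ≈ 13.68 → 14 more payments.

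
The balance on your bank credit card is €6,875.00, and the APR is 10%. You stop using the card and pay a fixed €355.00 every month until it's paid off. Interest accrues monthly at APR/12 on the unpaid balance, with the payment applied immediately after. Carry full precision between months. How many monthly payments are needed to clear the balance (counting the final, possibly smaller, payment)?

22 months

Monthly rate r = 10%/12 = 0.833333% = 0.00833333.
Recurrence: B ← B·(1+r) − €355.00.
Month 1: interest €57.29; balance after payment €6,577.29.
Month 2: interest €54.81; balance after payment €6,277.10.
Closed form: n = −ln(1 − rB₀/P)/ln(1+r) = −ln(0.83862)/ln(1.00833) ≈ 21.208, so the balance reaches zero during payment 22.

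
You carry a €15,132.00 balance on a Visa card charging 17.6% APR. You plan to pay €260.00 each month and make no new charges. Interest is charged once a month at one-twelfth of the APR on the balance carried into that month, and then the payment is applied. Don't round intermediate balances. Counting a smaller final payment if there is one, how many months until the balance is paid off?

Monthly rate r = 17.6%/12 = 1.46667% = 0.0146667.
Recurrence: B ← B·(1+r) − €260.00.
Month 1: interest €221.94; balance after payment €15,093.94.
Month 2: interest €221.38; balance after payment €15,055.31.
Closed form: n = −ln(1 − rB₀/P)/ln(1+r) = −ln(0.1464)/ln(1.01467) ≈ 131.964, so the balance reaches zero during payment 132.

132 payments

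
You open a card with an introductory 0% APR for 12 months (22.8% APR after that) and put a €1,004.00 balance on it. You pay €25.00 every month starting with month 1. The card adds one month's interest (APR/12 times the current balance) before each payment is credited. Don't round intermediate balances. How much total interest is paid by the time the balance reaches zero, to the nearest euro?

Promo months 1–12 at r₀ = 0%/12 = 0; months 13+ at r₁ = 22.8%/12 = 0.019.
After month 12 (no interest yet): B = €1,004.00 − 12·€25.00 = €704.00.
Then at r₁ with €25.00/mo: n₂ = −ln(1 − r₁·B/P)/ln(1+r₁) ≈ 40.69 → 41 more payments.
Total paid = 52·€25.00 + €17.23 = €1,317.23; interest = €1,317.23 − €1,004.00 = €313.23.

€313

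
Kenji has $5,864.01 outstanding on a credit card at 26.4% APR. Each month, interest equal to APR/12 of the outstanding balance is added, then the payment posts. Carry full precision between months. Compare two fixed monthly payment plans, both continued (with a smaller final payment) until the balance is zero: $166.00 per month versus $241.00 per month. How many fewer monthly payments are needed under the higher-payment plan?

Monthly rate r = 26.4%/12 = 2.2% = 0.022.
At $166.00/mo: n = ⌈−ln(1 − rB₀/P)/ln(1+r)⌉ = 69 payments (last $164.11); total interest = total paid − $5,864.01 = $5,588.10.
At $241.00/mo: 36 payments (last $52.71); total interest $2,623.70.
Payments saved = 69 − 36 = 33.

33 fewer payments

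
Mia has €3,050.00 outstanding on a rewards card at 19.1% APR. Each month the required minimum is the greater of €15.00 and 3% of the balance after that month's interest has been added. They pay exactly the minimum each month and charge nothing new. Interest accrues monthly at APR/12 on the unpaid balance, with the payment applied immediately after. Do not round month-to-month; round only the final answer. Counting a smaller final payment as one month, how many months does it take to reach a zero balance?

172 months

Monthly rate r = 19.1%/12 = 1.59167% = 0.0159167.
While 3% of the post-interest balance exceeds €15.00, each month B ← (B·(1+r))·(1 − 0.03), i.e. B shrinks by the factor (1+r)·0.97 = 0.98544.
This holds for months 1–125. Entering month 126 the balance is €487.56; 3% of the post-interest balance is now below €15.00, so the flat €15.00 minimum applies from here.
From month 126 a fixed €15.00 at rate r clears €487.56 in 47 more payments. Total: 125 + 47 = 172 months.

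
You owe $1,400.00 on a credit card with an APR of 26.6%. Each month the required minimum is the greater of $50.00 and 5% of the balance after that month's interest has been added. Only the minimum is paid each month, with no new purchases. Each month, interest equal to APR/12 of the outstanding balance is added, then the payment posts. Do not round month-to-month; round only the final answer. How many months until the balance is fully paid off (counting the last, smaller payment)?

39 months

Monthly rate r = 26.6%/12 = 2.21667% = 0.0221667.
While 5% of the post-interest balance exceeds $50.00, each month B ← (B·(1+r))·(1 − 0.05), i.e. B shrinks by the factor (1+r)·0.95 = 0.97106.
This holds for months 1–13. Entering month 14 the balance is $955.69; 5% of the post-interest balance is now below $50.00, so the flat $50.00 minimum applies from here.
From month 14 a fixed $50.00 at rate r clears $955.69 in 26 more payments. Total: 13 + 26 = 39 months.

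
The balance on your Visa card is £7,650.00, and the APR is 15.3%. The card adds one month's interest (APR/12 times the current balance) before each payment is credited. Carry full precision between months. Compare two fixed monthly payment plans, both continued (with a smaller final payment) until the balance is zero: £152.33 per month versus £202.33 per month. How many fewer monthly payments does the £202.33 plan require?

Monthly rate r = 15.3%/12 = 1.275% = 0.01275.
At £152.33/mo: n = ⌈−ln(1 − rB₀/P)/ln(1+r)⌉ = 81 payments (last £107.73); total interest = total paid − £7,650.00 = £4,644.13.
At £202.33/mo: 52 payments (last £188.18); total interest £2,857.01.
Payments saved = 81 − 52 = 29.

29 fewer payments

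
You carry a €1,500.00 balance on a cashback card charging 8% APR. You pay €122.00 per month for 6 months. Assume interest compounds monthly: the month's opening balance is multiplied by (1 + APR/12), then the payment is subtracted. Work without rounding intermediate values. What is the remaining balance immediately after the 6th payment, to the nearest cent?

Monthly rate r = 8%/12 = 0.666667% = 0.00666667.
Each month: B ← B·(1+r) − €122.00.
Month 1: interest €10.00; balance after payment €1,388.00.
Month 2: interest €9.25; balance after payment €1,275.25.
Month 3: interest €8.50; balance after payment €1,161.76.
Month 4: interest €7.75; balance after payment €1,047.50.
Month 5: interest €6.98; balance after payment €932.48.
Month 6: interest €6.22; balance after payment €816.70.

€816.70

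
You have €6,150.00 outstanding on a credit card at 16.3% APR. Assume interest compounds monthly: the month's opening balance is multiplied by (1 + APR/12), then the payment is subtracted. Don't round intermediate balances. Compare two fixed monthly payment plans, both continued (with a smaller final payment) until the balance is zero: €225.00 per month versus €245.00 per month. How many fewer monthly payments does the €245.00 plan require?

4 fewer payments

Monthly rate r = 16.3%/12 = 1.35833% = 0.0135833.
At €225.00/mo: n = ⌈−ln(1 − rB₀/P)/ln(1+r)⌉ = 35 payments (last €89.43); total interest = total paid − €6,150.00 = €1,589.43.
At €245.00/mo: 31 payments (last €222.19); total interest €1,422.19.
Payments saved = 35 − 31 = 4.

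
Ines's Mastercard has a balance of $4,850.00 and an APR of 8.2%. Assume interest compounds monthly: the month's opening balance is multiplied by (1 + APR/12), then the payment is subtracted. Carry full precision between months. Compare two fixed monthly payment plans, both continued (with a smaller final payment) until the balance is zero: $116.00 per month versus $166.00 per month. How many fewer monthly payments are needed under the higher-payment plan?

Monthly rate r = 8.2%/12 = 0.683333% = 0.00683333.
At $116.00/mo: n = ⌈−ln(1 − rB₀/P)/ln(1+r)⌉ = 50 payments (last $47.17); total interest = total paid − $4,850.00 = $881.17.
At $166.00/mo: 33 payments (last $116.67); total interest $578.67.
Payments saved = 50 − 33 = 17.

17 fewer payments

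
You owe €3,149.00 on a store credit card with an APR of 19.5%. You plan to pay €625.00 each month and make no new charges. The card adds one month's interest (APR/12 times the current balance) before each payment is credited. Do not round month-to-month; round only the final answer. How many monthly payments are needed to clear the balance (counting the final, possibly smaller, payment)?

Monthly rate r = 19.5%/12 = 1.625% = 0.01625.
Recurrence: B ← B·(1+r) − €625.00.
Month 1: interest €51.17; balance after payment €2,575.17.
Month 2: interest €41.85; balance after payment €1,992.02.
Month 3: interest €32.37; balance after payment €1,399.39.
Month 4: interest €22.74; balance after payment €797.13.
Month 5: interest €12.95; balance after payment €185.08.
Month 6: interest €3.01; balance after payment €0.00.

6 payments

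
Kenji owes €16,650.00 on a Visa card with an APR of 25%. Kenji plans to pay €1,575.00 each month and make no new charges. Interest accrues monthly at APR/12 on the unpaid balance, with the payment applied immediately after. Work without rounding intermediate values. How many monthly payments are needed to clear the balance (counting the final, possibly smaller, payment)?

Monthly rate r = 25%/12 = 2.08333% = 0.0208333.
Recurrence: B ← B·(1+r) − €1,575.00.
Month 1: interest €346.88; balance after payment €15,421.88.
Month 2: interest €321.29; balance after payment €14,168.16.
Closed form: n = −ln(1 − rB₀/P)/ln(1+r) = −ln(0.77976)/ln(1.02083) ≈ 12.065, so the balance reaches zero during payment 13.

13 payments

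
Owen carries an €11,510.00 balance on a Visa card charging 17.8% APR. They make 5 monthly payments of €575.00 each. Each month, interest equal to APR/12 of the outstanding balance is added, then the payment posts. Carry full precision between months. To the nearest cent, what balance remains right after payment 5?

€9,427.80

Monthly rate r = 17.8%/12 = 1.48333% = 0.0148333.
Each month: B ← B·(1+r) − €575.00.
Month 1: interest €170.73; balance after payment €11,105.73.
Month 2: interest €164.74; balance after payment €10,695.47.
Month 3: interest €158.65; balance after payment €10,279.12.
Month 4: interest €152.47; balance after payment €9,856.59.
Month 5: interest €146.21; balance after payment €9,427.80.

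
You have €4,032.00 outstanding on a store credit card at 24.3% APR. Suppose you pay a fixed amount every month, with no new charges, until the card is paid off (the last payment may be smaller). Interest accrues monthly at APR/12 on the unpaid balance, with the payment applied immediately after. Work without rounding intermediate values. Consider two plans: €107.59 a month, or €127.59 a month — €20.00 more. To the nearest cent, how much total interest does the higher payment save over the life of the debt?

Monthly rate r = 24.3%/12 = 2.025% = 0.02025.
At €107.59/mo: n = ⌈−ln(1 − rB₀/P)/ln(1+r)⌉ = 71 payments (last €102.69); total interest = total paid − €4,032.00 = €3,601.99.
At €127.59/mo: 51 payments (last €121.35); total interest €2,468.85.
Interest saved = €3,601.99 − €2,468.85 = €1,133.14.

€1,133.14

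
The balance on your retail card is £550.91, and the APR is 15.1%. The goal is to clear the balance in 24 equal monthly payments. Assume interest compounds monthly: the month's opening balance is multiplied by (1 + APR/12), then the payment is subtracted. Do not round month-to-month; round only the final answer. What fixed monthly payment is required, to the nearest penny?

£26.74

Monthly rate r = 15.1%/12 = 1.25833% = 0.0125833.
Level-payment amortization: P = B₀·r / (1 − (1+r)^(−n)) = 550.91·0.0125833 / (1 − 1.01258^(−24)).
Denominator 1 − (1+r)^(−24) = 0.259267492.
P = 6.93228 / 0.259267492 ≈ 26.74.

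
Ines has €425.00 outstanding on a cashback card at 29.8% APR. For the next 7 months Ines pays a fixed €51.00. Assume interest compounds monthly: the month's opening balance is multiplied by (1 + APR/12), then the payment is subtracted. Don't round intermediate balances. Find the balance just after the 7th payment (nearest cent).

€119.89

Monthly rate r = 29.8%/12 = 2.48333% = 0.0248333.
Each month: B ← B·(1+r) − €51.00.
Month 1: interest €10.55; balance after payment €384.55.
Month 2: interest €9.55; balance after payment €343.10.
Month 3: interest €8.52; balance after payment €300.62.
Month 4: interest €7.47; balance after payment €257.09.
Month 5: interest €6.38; balance after payment €212.47.
Month 6: interest €5.28; balance after payment €166.75.
Month 7: interest €4.14; balance after payment €119.89.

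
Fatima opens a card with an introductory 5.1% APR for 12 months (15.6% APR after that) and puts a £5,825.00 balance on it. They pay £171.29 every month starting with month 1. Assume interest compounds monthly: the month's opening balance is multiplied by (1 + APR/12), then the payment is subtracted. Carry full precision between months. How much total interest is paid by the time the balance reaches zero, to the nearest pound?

£1,065

Promo months 1–12 at r₀ = 5.1%/12 = 0.00425; months 13+ at r₁ = 15.6%/12 = 0.013.
After month 12: iterate B ← B·(1+r₀) − £171.29 for 12 months → £4,024.90.
Then at r₁ with £171.29/mo: n₂ = −ln(1 − r₁·B/P)/ln(1+r₁) ≈ 28.22 → 29 more payments.
Total paid = 40·£171.29 + £38.17 = £6,889.77; interest = £6,889.77 − £5,825.00 = £1,064.77.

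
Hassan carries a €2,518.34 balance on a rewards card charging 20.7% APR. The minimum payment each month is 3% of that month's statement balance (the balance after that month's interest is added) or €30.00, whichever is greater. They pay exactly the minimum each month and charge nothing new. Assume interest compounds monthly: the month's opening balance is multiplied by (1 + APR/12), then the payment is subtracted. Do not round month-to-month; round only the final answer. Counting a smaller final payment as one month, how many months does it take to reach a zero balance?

Monthly rate r = 20.7%/12 = 1.725% = 0.01725.
While 3% of the post-interest balance exceeds €30.00, each month B ← (B·(1+r))·(1 − 0.03), i.e. B shrinks by the factor (1+r)·0.97 = 0.98673.
This holds for months 1–71. Entering month 72 the balance is €975.61; 3% of the post-interest balance is now below €30.00, so the flat €30.00 minimum applies from here.
From month 72 a fixed €30.00 at rate r clears €975.61 in 49 more payments. Total: 71 + 49 = 120 months.

120 months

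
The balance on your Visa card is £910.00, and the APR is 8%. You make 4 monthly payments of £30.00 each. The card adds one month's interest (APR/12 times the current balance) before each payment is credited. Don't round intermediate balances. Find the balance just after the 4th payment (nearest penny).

£813.31

Monthly rate r = 8%/12 = 0.666667% = 0.00666667.
Each month: B ← B·(1+r) − £30.00.
Month 1: interest £6.07; balance after payment £886.07.
Month 2: interest £5.91; balance after payment £861.97.
Month 3: interest £5.75; balance after payment £837.72.
Month 4: interest £5.58; balance after payment £813.31.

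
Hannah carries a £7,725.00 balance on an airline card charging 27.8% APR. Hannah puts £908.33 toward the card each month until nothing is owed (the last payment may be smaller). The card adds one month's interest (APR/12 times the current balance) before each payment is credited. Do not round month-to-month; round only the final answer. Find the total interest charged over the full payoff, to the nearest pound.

£980

Monthly rate r = 27.8%/12 = 2.31667% = 0.0231667.
Payoff takes n = ⌈−ln(1 − rB₀/P)/ln(1+r)⌉ = ⌈9.581⌉ = 10 payments; the last is £530.36.
Total paid = 9·£908.33 + £530.36 = £8,705.33.
Total interest = total paid − principal = £8,705.33 − £7,725.00 = £980.33.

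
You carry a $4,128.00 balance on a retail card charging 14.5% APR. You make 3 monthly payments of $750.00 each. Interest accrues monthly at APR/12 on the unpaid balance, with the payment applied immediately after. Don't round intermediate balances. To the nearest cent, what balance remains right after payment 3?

Monthly rate r = 14.5%/12 = 1.20833% = 0.0120833.
Each month: B ← B·(1+r) − $750.00.
Month 1: interest $49.88; balance after payment $3,427.88.
Month 2: interest $41.42; balance after payment $2,719.30.
Month 3: interest $32.86; balance after payment $2,002.16.

$2,002.16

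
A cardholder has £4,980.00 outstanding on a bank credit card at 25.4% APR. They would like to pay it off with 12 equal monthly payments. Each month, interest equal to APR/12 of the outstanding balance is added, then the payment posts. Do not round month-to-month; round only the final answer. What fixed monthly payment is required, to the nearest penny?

£474.29

Monthly rate r = 25.4%/12 = 2.11667% = 0.0211667.
Level-payment amortization: P = B₀·r / (1 − (1+r)^(−n)) = 4980.00·0.0211667 / (1 − 1.02117^(−12)).
Denominator 1 − (1+r)^(−12) = 0.222249246.
P = 105.41 / 0.222249246 ≈ 474.29.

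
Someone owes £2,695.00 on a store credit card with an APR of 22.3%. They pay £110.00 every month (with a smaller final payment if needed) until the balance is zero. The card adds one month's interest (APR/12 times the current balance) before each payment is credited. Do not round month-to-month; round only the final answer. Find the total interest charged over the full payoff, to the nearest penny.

Monthly rate r = 22.3%/12 = 1.85833% = 0.0185833.
Payoff takes n = ⌈−ln(1 − rB₀/P)/ln(1+r)⌉ = ⌈32.994⌉ = 33 payments; the last is £109.31.
Total paid = 32·£110.00 + £109.31 = £3,629.31.
Total interest = total paid − principal = £3,629.31 − £2,695.00 = £934.31.

£934.31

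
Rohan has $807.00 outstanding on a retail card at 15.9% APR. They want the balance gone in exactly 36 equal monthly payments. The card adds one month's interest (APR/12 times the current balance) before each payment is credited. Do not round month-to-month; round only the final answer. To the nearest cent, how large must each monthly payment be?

$28.33

Monthly rate r = 15.9%/12 = 1.325% = 0.01325.
Level-payment amortization: P = B₀·r / (1 − (1+r)^(−n)) = 807.00·0.01325 / (1 − 1.01325^(−36)).
Denominator 1 − (1+r)^(−36) = 0.377410269.
P = 10.6928 / 0.377410269 ≈ 28.33.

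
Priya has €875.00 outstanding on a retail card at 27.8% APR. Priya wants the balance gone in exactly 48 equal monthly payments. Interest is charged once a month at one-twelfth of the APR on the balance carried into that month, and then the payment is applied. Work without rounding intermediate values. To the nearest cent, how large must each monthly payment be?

€30.40

Monthly rate r = 27.8%/12 = 2.31667% = 0.0231667.
Level-payment amortization: P = B₀·r / (1 − (1+r)^(−n)) = 875.00·0.0231667 / (1 − 1.02317^(−48)).
Denominator 1 − (1+r)^(−48) = 0.66690078.
P = 20.2708 / 0.66690078 ≈ 30.40.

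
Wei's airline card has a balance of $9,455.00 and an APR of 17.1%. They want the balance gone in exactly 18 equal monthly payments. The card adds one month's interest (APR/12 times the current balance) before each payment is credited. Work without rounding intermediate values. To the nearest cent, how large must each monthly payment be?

Monthly rate r = 17.1%/12 = 1.425% = 0.01425.
Level-payment amortization: P = B₀·r / (1 − (1+r)^(−n)) = 9455.00·0.01425 / (1 − 1.01425^(−18)).
Denominator 1 − (1+r)^(−18) = 0.224842943.
P = 134.734 / 0.224842943 ≈ 599.23.

$599.23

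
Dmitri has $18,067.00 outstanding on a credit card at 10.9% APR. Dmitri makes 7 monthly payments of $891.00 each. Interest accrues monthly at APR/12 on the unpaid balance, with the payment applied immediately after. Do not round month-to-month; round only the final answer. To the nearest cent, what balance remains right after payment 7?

Monthly rate r = 10.9%/12 = 0.908333% = 0.00908333.
Each month: B ← B·(1+r) − $891.00.
Month 1: interest $164.11; balance after payment $17,340.11.
Month 2: interest $157.51; balance after payment $16,606.61.
Month 3: interest $150.84; balance after payment $15,866.46.
Month 4: interest $144.12; balance after payment $15,119.58.
Month 5: interest $137.34; balance after payment $14,365.91.
Month 6: interest $130.49; balance after payment $13,605.40.
Month 7: interest $123.58; balance after payment $12,837.99.

$12,837.99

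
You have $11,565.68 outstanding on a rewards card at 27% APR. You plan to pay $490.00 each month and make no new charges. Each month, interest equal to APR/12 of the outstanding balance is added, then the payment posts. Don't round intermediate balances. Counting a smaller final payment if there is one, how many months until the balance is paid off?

Monthly rate r = 27%/12 = 2.25% = 0.0225.
Recurrence: B ← B·(1+r) − $490.00.
Month 1: interest $260.23; balance after payment $11,335.91.
Month 2: interest $255.06; balance after payment $11,100.97.
Closed form: n = −ln(1 − rB₀/P)/ln(1+r) = −ln(0.46892)/ln(1.0225) ≈ 34.036, so the balance reaches zero during payment 35.

35 months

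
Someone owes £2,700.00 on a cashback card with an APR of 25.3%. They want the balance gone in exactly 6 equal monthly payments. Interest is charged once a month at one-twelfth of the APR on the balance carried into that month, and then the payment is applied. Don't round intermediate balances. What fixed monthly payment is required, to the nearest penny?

Monthly rate r = 25.3%/12 = 2.10833% = 0.0210833.
Level-payment amortization: P = B₀·r / (1 − (1+r)^(−n)) = 2700.00·0.0210833 / (1 − 1.02108^(−6)).
Denominator 1 − (1+r)^(−6) = 0.117666283.
P = 56.925 / 0.117666283 ≈ 483.78.

£483.78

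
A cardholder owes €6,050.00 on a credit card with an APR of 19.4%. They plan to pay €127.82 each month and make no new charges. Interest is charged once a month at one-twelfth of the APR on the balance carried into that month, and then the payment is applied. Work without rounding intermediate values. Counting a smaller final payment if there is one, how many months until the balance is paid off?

Monthly rate r = 19.4%/12 = 1.61667% = 0.0161667.
Recurrence: B ← B·(1+r) − €127.82.
Month 1: interest €97.81; balance after payment €6,019.99.
Month 2: interest €97.32; balance after payment €5,989.49.
Closed form: n = −ln(1 − rB₀/P)/ln(1+r) = −ln(0.2348)/ln(1.01617) ≈ 90.354, so the balance reaches zero during payment 91.

91 months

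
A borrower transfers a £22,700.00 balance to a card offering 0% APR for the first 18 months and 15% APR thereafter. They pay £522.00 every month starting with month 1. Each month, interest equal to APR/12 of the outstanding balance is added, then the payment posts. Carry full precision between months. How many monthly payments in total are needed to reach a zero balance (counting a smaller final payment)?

49 months

Promo months 1–18 at r₀ = 0%/12 = 0; months 19+ at r₁ = 15%/12 = 0.0125.
After month 18 (no interest yet): B = £22,700.00 − 18·£522.00 = £13,304.00.
Then at r₁ with £522.00/mo: n₂ = −ln(1 − r₁·B/P)/ln(1+r₁) ≈ 30.88 → 31 more payments.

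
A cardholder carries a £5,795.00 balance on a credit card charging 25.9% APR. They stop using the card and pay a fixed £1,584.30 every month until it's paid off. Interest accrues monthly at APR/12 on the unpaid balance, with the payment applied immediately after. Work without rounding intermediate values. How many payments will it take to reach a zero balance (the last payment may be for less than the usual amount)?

4 months

Monthly rate r = 25.9%/12 = 2.15833% = 0.0215833.
Recurrence: B ← B·(1+r) − £1,584.30.
Month 1: interest £125.08; balance after payment £4,335.78.
Month 2: interest £93.58; balance after payment £2,845.06.
Month 3: interest £61.41; balance after payment £1,322.16.
Month 4: interest £28.54; balance after payment £0.00.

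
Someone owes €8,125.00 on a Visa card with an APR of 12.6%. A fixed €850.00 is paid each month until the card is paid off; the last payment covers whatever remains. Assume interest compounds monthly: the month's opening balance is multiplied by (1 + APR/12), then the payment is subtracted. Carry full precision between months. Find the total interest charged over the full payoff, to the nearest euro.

Monthly rate r = 12.6%/12 = 1.05% = 0.0105.
Payoff takes n = ⌈−ln(1 − rB₀/P)/ln(1+r)⌉ = ⌈10.126⌉ = 11 payments; the last is €107.62.
Total paid = 10·€850.00 + €107.62 = €8,607.62.
Total interest = total paid − principal = €8,607.62 − €8,125.00 = €482.62.

€483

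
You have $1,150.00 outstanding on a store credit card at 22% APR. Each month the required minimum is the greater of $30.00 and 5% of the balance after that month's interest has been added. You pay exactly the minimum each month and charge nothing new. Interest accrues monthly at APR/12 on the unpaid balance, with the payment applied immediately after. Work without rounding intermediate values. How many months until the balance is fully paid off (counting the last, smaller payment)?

45 months

Monthly rate r = 22%/12 = 1.83333% = 0.0183333.
While 5% of the post-interest balance exceeds $30.00, each month B ← (B·(1+r))·(1 − 0.05), i.e. B shrinks by the factor (1+r)·0.95 = 0.96742.
This holds for months 1–21. Entering month 22 the balance is $573.57; 5% of the post-interest balance is now below $30.00, so the flat $30.00 minimum applies from here.
From month 22 a fixed $30.00 at rate r clears $573.57 in 24 more payments. Total: 21 + 24 = 45 months.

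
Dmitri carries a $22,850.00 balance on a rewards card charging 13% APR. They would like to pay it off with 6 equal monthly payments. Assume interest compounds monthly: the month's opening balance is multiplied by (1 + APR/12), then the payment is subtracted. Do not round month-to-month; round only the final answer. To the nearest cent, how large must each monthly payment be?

$3,954.03

Monthly rate r = 13%/12 = 1.08333% = 0.0108333.
Level-payment amortization: P = B₀·r / (1 − (1+r)^(−n)) = 22850.00·0.0108333 / (1 − 1.01083^(−6)).
Denominator 1 − (1+r)^(−6) = 0.0626049171.
P = 247.542 / 0.0626049171 ≈ 3954.03.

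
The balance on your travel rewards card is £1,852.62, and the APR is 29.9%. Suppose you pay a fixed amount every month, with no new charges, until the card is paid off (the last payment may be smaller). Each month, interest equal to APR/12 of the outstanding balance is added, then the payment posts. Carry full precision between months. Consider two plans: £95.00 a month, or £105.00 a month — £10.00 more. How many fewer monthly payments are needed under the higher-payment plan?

4 fewer payments

Monthly rate r = 29.9%/12 = 2.49167% = 0.0249167.
At £95.00/mo: n = ⌈−ln(1 − rB₀/P)/ln(1+r)⌉ = 28 payments (last £3.30); total interest = total paid − £1,852.62 = £715.68.
At £105.00/mo: 24 payments (last £56.20); total interest £618.58.
Payments saved = 28 − 24 = 4.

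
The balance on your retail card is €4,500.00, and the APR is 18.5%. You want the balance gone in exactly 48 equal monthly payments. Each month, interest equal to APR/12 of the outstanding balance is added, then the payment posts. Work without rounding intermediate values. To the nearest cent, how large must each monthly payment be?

€133.37

Monthly rate r = 18.5%/12 = 1.54167% = 0.0154167.
Level-payment amortization: P = B₀·r / (1 − (1+r)^(−n)) = 4500.00·0.0154167 / (1 − 1.01542^(−48)).
Denominator 1 − (1+r)^(−48) = 0.52018458.
P = 69.375 / 0.52018458 ≈ 133.37.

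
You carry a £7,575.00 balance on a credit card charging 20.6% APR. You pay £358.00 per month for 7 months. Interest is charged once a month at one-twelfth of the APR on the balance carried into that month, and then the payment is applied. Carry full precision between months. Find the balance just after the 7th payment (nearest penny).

Monthly rate r = 20.6%/12 = 1.71667% = 0.0171667.
Each month: B ← B·(1+r) − £358.00.
Month 1: interest £130.04; balance after payment £7,347.04.
Month 2: interest £126.12; balance after payment £7,115.16.
Month 3: interest £122.14; balance after payment £6,879.31.
Month 4: interest £118.09; balance after payment £6,639.40.
Month 5: interest £113.98; balance after payment £6,395.38.
Month 6: interest £109.79; balance after payment £6,147.16.
Month 7: interest £105.53; balance after payment £5,894.69.

£5,894.69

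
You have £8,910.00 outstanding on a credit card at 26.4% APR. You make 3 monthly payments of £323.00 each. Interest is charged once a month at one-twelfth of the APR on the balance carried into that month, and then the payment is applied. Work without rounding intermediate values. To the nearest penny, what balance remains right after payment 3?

Monthly rate r = 26.4%/12 = 2.2% = 0.022.
Each month: B ← B·(1+r) − £323.00.
Month 1: interest £196.02; balance after payment £8,783.02.
Month 2: interest £193.23; balance after payment £8,653.25.
Month 3: interest £190.37; balance after payment £8,520.62.

£8,520.62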